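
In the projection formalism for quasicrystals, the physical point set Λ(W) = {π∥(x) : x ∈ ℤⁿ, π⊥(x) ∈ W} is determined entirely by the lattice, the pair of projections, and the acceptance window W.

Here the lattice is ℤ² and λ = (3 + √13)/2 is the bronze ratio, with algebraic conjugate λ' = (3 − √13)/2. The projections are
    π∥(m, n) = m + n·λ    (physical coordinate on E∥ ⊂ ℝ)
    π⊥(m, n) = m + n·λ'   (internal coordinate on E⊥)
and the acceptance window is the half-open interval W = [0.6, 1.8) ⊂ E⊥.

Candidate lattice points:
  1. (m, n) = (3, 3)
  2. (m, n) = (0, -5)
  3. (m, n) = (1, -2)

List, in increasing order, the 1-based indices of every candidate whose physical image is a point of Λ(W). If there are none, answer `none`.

Numerically λ ≈ 3.302776 and λ' = −1/λ ≈ -0.302776.
candidate 1: (m,n)=(3,3) → π∥ = 3+3·λ ≈ 12.908327, π⊥ = 3+3·λ' ≈ 2.091673 ∉ [0.6, 1.8) ⇒ out
candidate 2: (m,n)=(0,-5) → π∥ = 0-5·λ ≈ -16.513878, π⊥ = 0-5·λ' ≈ 1.513878 ∈ [0.6, 1.8) ⇒ IN Λ
candidate 3: (m,n)=(1,-2) → π∥ = 1-2·λ ≈ -5.605551, π⊥ = 1-2·λ' ≈ 1.605551 ∈ [0.6, 1.8) ⇒ IN Λ

2, 3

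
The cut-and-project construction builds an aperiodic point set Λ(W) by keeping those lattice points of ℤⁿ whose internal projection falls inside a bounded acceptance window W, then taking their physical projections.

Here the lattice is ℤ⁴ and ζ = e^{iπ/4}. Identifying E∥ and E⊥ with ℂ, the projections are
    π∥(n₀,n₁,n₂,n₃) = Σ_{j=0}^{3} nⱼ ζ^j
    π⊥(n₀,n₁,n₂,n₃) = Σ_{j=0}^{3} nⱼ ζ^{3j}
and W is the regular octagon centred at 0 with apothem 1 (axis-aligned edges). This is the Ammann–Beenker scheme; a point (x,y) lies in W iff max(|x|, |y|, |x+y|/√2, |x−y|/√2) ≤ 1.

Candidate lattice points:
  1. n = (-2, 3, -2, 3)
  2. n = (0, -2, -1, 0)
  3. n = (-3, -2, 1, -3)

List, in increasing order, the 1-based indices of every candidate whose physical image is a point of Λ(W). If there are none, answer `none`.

none

Internal map: ζ^{3j} for j=0..3 gives (1,0), (−√2/2,√2/2), (0,−1), (√2/2,√2/2).
candidate 1: n = (-2, 3, -2, 3) → π⊥ ≈ (-2.00000, +6.24264); max(|x|,|y|,|x±y|/√2) = 6.24264 > 1 ⇒ ∉ W
candidate 2: n = (0, -2, -1, 0) → π⊥ ≈ (+1.41421, -0.41421); max(|x|,|y|,|x±y|/√2) = 1.41421 > 1 ⇒ ∉ W
candidate 3: n = (-3, -2, 1, -3) → π⊥ ≈ (-3.70711, -4.53553); max(|x|,|y|,|x±y|/√2) = 5.82843 > 1 ⇒ ∉ W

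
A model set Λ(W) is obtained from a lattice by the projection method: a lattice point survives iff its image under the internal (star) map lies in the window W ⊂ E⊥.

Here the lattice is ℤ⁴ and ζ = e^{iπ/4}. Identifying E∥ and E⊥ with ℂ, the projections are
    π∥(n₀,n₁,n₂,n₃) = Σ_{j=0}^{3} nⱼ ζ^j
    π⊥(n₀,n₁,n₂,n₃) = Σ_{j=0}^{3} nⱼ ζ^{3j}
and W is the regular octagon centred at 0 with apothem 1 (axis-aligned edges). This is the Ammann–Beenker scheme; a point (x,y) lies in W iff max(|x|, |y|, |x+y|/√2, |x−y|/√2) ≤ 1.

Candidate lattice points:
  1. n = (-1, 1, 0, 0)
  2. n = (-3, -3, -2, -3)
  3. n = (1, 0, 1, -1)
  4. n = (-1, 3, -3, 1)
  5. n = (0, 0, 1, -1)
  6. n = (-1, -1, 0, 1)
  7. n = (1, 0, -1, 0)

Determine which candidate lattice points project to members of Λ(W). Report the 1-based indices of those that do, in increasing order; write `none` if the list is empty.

Internal map: ζ^{3j} for j=0..3 gives (1,0), (−√2/2,√2/2), (0,−1), (√2/2,√2/2).
#1 (-1, 1, 0, 0): internal (-1.70711, 0.70711); octagon support 1.70711 vs apothem 1 → ∉ W
#2 (-3, -3, -2, -3): internal (-3.00000, -2.24264); octagon support 3.70711 vs apothem 1 → ∉ W
#3 (1, 0, 1, -1): internal (0.29289, -1.70711); octagon support 1.70711 vs apothem 1 → ∉ W
#4 (-1, 3, -3, 1): internal (-2.41421, 5.82843); octagon support 5.82843 vs apothem 1 → ∉ W
#5 (0, 0, 1, -1): internal (-0.70711, -1.70711); octagon support 1.70711 vs apothem 1 → ∉ W
#6 (-1, -1, 0, 1): internal (0.41421, 0.00000); octagon support 0.41421 vs apothem 1 → ∈ W
#7 (1, 0, -1, 0): internal (1.00000, 1.00000); octagon support 1.41421 vs apothem 1 → ∉ W

6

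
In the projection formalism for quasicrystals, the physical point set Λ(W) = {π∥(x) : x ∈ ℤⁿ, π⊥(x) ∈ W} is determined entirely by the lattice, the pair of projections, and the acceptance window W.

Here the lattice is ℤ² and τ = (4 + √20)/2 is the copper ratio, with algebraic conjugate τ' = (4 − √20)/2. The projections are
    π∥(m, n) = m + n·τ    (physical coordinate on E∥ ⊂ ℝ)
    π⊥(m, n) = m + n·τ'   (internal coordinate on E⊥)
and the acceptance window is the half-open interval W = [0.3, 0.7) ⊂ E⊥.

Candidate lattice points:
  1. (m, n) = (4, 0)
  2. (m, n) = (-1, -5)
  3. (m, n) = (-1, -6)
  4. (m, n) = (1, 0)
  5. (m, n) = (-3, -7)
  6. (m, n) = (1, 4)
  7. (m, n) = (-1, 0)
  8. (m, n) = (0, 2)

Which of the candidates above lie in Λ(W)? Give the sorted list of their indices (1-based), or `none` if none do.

3

Numerically τ ≈ 4.236068 and τ' = −1/τ ≈ -0.236068.
candidate 1: (m,n)=(4,0) → π∥ = 4+0·τ ≈ 4.000000, π⊥ = 4+0·τ' ≈ 4.000000 ∉ [0.3, 0.7) ⇒ out
candidate 2: (m,n)=(-1,-5) → π∥ = -1-5·τ ≈ -22.180340, π⊥ = -1-5·τ' ≈ 0.180340 ∉ [0.3, 0.7) ⇒ out
candidate 3: (m,n)=(-1,-6) → π∥ = -1-6·τ ≈ -26.416408, π⊥ = -1-6·τ' ≈ 0.416408 ∈ [0.3, 0.7) ⇒ IN Λ
candidate 4: (m,n)=(1,0) → π∥ = 1+0·τ ≈ 1.000000, π⊥ = 1+0·τ' ≈ 1.000000 ∉ [0.3, 0.7) ⇒ out
candidate 5: (m,n)=(-3,-7) → π∥ = -3-7·τ ≈ -32.652476, π⊥ = -3-7·τ' ≈ -1.347524 ∉ [0.3, 0.7) ⇒ out
candidate 6: (m,n)=(1,4) → π∥ = 1+4·τ ≈ 17.944272, π⊥ = 1+4·τ' ≈ 0.055728 ∉ [0.3, 0.7) ⇒ out
candidate 7: (m,n)=(-1,0) → π∥ = -1+0·τ ≈ -1.000000, π⊥ = -1+0·τ' ≈ -1.000000 ∉ [0.3, 0.7) ⇒ out
candidate 8: (m,n)=(0,2) → π∥ = 0+2·τ ≈ 8.472136, π⊥ = 0+2·τ' ≈ -0.472136 ∉ [0.3, 0.7) ⇒ out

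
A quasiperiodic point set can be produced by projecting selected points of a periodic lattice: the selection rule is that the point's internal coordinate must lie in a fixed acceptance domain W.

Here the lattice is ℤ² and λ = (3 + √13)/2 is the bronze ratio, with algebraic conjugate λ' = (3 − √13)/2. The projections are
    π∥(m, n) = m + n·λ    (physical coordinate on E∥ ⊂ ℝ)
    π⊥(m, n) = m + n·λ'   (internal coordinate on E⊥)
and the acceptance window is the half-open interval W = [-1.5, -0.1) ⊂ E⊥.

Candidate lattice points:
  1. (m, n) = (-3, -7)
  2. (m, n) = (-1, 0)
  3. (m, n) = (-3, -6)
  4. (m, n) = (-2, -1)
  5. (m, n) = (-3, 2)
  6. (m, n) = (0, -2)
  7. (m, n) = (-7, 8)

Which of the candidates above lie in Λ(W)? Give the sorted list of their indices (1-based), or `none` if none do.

Compute λ' = (3−√13)/2 = -0.30278, so π⊥(m,n) = m -0.30278·n.
candidate 1: (m,n)=(-3,-7) → π∥ = -3-7·λ ≈ -26.11943, π⊥ = -3-7·λ' ≈ -0.88057 ∈ [-1.5, -0.1) ⇒ IN Λ
candidate 2: (m,n)=(-1,0) → π∥ = -1+0·λ ≈ -1.00000, π⊥ = -1+0·λ' ≈ -1.00000 ∈ [-1.5, -0.1) ⇒ IN Λ
candidate 3: (m,n)=(-3,-6) → π∥ = -3-6·λ ≈ -22.81665, π⊥ = -3-6·λ' ≈ -1.18335 ∈ [-1.5, -0.1) ⇒ IN Λ
candidate 4: (m,n)=(-2,-1) → π∥ = -2-1·λ ≈ -5.30278, π⊥ = -2-1·λ' ≈ -1.69722 ∉ [-1.5, -0.1) ⇒ out
candidate 5: (m,n)=(-3,2) → π∥ = -3+2·λ ≈ 3.60555, π⊥ = -3+2·λ' ≈ -3.60555 ∉ [-1.5, -0.1) ⇒ out
candidate 6: (m,n)=(0,-2) → π∥ = 0-2·λ ≈ -6.60555, π⊥ = 0-2·λ' ≈ 0.60555 ∉ [-1.5, -0.1) ⇒ out
candidate 7: (m,n)=(-7,8) → π∥ = -7+8·λ ≈ 19.42221, π⊥ = -7+8·λ' ≈ -9.42221 ∉ [-1.5, -0.1) ⇒ out

1, 2, 3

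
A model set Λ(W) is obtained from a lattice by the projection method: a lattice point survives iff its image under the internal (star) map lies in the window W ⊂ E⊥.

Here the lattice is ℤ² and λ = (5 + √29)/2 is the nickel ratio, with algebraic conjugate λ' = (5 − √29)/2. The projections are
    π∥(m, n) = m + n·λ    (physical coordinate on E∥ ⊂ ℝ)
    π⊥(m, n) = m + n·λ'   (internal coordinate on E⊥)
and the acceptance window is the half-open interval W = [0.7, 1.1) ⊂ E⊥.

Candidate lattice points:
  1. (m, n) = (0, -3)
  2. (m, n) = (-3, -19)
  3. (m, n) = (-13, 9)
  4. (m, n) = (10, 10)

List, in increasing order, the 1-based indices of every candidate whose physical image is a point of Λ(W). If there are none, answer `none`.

Compute λ' = (5−√29)/2 = -0.19258, so π⊥(m,n) = m -0.19258·n.
#1 (0,-3): internal coord 0 + (-3)·λ' = +0.57775; +0.57775 ∉ [0.7, 1.1) → out
#2 (-3,-19): internal coord -3 + (-19)·λ' = +0.65907; +0.65907 ∉ [0.7, 1.1) → out
#3 (-13,9): internal coord -13 + (9)·λ' = -14.73324; -14.73324 ∉ [0.7, 1.1) → out
#4 (10,10): internal coord 10 + (10)·λ' = +8.07418; +8.07418 ∉ [0.7, 1.1) → out

none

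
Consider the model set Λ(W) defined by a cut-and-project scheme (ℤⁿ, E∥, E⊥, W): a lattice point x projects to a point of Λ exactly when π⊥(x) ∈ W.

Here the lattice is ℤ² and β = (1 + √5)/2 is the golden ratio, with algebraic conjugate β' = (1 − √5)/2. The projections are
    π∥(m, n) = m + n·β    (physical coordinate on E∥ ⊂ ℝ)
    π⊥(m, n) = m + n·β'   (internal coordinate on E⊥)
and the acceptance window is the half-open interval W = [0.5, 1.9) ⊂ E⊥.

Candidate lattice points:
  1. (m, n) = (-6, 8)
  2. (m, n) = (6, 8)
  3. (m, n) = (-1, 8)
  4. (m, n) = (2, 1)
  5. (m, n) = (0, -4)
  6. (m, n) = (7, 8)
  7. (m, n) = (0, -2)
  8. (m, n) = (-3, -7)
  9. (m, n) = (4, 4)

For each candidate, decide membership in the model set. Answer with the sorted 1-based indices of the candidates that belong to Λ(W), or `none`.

Compute β' = (1−√5)/2 = -0.618034, so π⊥(m,n) = m -0.618034·n.
candidate 1: (m,n)=(-6,8) → π∥ = -6+8·β ≈ 6.944272, π⊥ = -6+8·β' ≈ -10.944272 ∉ [0.5, 1.9) ⇒ out
candidate 2: (m,n)=(6,8) → π∥ = 6+8·β ≈ 18.944272, π⊥ = 6+8·β' ≈ 1.055728 ∈ [0.5, 1.9) ⇒ IN Λ
candidate 3: (m,n)=(-1,8) → π∥ = -1+8·β ≈ 11.944272, π⊥ = -1+8·β' ≈ -5.944272 ∉ [0.5, 1.9) ⇒ out
candidate 4: (m,n)=(2,1) → π∥ = 2+1·β ≈ 3.618034, π⊥ = 2+1·β' ≈ 1.381966 ∈ [0.5, 1.9) ⇒ IN Λ
candidate 5: (m,n)=(0,-4) → π∥ = 0-4·β ≈ -6.472136, π⊥ = 0-4·β' ≈ 2.472136 ∉ [0.5, 1.9) ⇒ out
candidate 6: (m,n)=(7,8) → π∥ = 7+8·β ≈ 19.944272, π⊥ = 7+8·β' ≈ 2.055728 ∉ [0.5, 1.9) ⇒ out
candidate 7: (m,n)=(0,-2) → π∥ = 0-2·β ≈ -3.236068, π⊥ = 0-2·β' ≈ 1.236068 ∈ [0.5, 1.9) ⇒ IN Λ
candidate 8: (m,n)=(-3,-7) → π∥ = -3-7·β ≈ -14.326238, π⊥ = -3-7·β' ≈ 1.326238 ∈ [0.5, 1.9) ⇒ IN Λ
candidate 9: (m,n)=(4,4) → π∥ = 4+4·β ≈ 10.472136, π⊥ = 4+4·β' ≈ 1.527864 ∈ [0.5, 1.9) ⇒ IN Λ

2, 4, 7, 8, 9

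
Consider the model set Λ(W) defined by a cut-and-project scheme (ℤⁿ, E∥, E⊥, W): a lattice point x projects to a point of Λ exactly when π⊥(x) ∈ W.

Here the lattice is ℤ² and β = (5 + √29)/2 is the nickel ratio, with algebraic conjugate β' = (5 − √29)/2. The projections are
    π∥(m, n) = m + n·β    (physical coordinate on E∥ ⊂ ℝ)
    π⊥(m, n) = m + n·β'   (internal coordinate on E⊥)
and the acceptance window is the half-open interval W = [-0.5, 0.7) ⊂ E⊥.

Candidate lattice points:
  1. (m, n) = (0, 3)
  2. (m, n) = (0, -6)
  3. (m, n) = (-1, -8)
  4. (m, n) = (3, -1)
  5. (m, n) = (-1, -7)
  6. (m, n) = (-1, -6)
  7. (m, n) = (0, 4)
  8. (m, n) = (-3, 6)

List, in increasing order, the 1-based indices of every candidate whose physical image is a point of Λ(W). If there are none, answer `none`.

Compute β' = (5−√29)/2 = -0.19258, so π⊥(m,n) = m -0.19258·n.
#1 (0,3): internal coord 0 + (3)·β' = -0.57775; -0.57775 ∉ [-0.5, 0.7) → out
#2 (0,-6): internal coord 0 + (-6)·β' = +1.15549; +1.15549 ∉ [-0.5, 0.7) → out
#3 (-1,-8): internal coord -1 + (-8)·β' = +0.54066; +0.54066 ∈ [-0.5, 0.7) → IN Λ
#4 (3,-1): internal coord 3 + (-1)·β' = +3.19258; +3.19258 ∉ [-0.5, 0.7) → out
#5 (-1,-7): internal coord -1 + (-7)·β' = +0.34808; +0.34808 ∈ [-0.5, 0.7) → IN Λ
#6 (-1,-6): internal coord -1 + (-6)·β' = +0.15549; +0.15549 ∈ [-0.5, 0.7) → IN Λ
#7 (0,4): internal coord 0 + (4)·β' = -0.77033; -0.77033 ∉ [-0.5, 0.7) → out
#8 (-3,6): internal coord -3 + (6)·β' = -4.15549; -4.15549 ∉ [-0.5, 0.7) → out

3, 5, 6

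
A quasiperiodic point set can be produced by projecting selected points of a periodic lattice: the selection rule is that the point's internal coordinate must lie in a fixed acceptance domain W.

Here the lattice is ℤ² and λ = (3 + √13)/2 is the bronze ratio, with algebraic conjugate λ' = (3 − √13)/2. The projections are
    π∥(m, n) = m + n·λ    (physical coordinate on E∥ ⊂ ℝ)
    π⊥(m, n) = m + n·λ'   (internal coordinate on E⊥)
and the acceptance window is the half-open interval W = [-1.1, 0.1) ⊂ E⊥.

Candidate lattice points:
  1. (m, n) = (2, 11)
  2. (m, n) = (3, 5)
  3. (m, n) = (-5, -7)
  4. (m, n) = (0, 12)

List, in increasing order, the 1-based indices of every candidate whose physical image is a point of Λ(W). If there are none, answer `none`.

Numerically λ ≈ 3.302776 and λ' = −1/λ ≈ -0.302776.
candidate 1: (m,n)=(2,11) → π∥ = 2+11·λ ≈ 38.330532, π⊥ = 2+11·λ' ≈ -1.330532 ∉ [-1.1, 0.1) ⇒ out
candidate 2: (m,n)=(3,5) → π∥ = 3+5·λ ≈ 19.513878, π⊥ = 3+5·λ' ≈ 1.486122 ∉ [-1.1, 0.1) ⇒ out
candidate 3: (m,n)=(-5,-7) → π∥ = -5-7·λ ≈ -28.119429, π⊥ = -5-7·λ' ≈ -2.880571 ∉ [-1.1, 0.1) ⇒ out
candidate 4: (m,n)=(0,12) → π∥ = 0+12·λ ≈ 39.633308, π⊥ = 0+12·λ' ≈ -3.633308 ∉ [-1.1, 0.1) ⇒ out

none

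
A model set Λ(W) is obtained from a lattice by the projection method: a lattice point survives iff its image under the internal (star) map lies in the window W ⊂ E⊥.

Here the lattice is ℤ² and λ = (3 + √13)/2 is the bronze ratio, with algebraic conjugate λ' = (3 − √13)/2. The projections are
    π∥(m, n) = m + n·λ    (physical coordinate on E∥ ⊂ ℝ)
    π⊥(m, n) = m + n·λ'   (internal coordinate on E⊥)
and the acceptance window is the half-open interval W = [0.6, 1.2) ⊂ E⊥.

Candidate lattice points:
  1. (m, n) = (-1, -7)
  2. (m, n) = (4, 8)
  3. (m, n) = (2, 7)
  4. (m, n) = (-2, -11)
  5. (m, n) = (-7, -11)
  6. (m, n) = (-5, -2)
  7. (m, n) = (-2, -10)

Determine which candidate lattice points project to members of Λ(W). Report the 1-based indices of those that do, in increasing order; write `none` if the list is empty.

1, 7

λ' = (3−√13)/2 ≈ -0.302776.
#1 (-1,-7): internal coord -1 + (-7)·λ' = +1.119429; +1.119429 ∈ [0.6, 1.2) → IN Λ
#2 (4,8): internal coord 4 + (8)·λ' = +1.577795; +1.577795 ∉ [0.6, 1.2) → out
#3 (2,7): internal coord 2 + (7)·λ' = -0.119429; -0.119429 ∉ [0.6, 1.2) → out
#4 (-2,-11): internal coord -2 + (-11)·λ' = +1.330532; +1.330532 ∉ [0.6, 1.2) → out
#5 (-7,-11): internal coord -7 + (-11)·λ' = -3.669468; -3.669468 ∉ [0.6, 1.2) → out
#6 (-5,-2): internal coord -5 + (-2)·λ' = -4.394449; -4.394449 ∉ [0.6, 1.2) → out
#7 (-2,-10): internal coord -2 + (-10)·λ' = +1.027756; +1.027756 ∈ [0.6, 1.2) → IN Λ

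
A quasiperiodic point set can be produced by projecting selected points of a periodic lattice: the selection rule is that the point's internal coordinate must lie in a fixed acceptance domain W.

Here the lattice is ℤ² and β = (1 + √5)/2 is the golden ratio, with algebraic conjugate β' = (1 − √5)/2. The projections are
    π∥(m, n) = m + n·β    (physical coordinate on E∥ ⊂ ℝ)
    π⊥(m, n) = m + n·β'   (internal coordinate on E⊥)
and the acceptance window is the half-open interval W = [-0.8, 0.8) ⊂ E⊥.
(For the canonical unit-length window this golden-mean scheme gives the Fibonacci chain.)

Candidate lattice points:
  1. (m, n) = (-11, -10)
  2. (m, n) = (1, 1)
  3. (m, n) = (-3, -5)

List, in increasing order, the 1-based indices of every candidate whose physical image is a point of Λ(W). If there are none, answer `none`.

2, 3

Numerically β ≈ 1.6180 and β' = −1/β ≈ -0.6180.
[1] lift (-11,-10): star map gives -4.8197; window check -0.8 ≤ -4.8197 < 0.8 is false → out
[2] lift (1,1): star map gives 0.3820; window check -0.8 ≤ 0.3820 < 0.8 is true → IN Λ
[3] lift (-3,-5): star map gives 0.0902; window check -0.8 ≤ 0.0902 < 0.8 is true → IN Λ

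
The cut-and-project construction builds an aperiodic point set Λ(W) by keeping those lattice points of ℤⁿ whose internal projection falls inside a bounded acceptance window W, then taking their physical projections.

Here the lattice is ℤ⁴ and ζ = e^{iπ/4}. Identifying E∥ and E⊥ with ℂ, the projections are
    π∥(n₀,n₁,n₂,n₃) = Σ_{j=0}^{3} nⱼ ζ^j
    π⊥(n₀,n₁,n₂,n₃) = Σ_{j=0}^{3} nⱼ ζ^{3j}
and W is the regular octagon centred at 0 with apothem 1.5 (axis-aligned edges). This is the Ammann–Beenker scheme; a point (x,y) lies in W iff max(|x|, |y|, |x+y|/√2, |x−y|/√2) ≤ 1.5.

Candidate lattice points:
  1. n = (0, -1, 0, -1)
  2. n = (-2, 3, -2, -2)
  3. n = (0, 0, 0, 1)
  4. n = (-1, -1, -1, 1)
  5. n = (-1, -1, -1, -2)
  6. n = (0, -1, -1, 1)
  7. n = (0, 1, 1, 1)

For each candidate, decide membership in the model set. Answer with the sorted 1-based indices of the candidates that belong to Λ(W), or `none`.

1, 3, 4, 7

With ζ = e^{iπ/4} the internal vectors are ζ^0,ζ^3,ζ^6,ζ^9.
candidate 1: n = (0, -1, 0, -1) → π⊥ ≈ (+0.00000, -1.41421); max(|x|,|y|,|x±y|/√2) = 1.41421 ≤ 1.5 ⇒ ∈ W
candidate 2: n = (-2, 3, -2, -2) → π⊥ ≈ (-5.53553, +2.70711); max(|x|,|y|,|x±y|/√2) = 5.82843 > 1.5 ⇒ ∉ W
candidate 3: n = (0, 0, 0, 1) → π⊥ ≈ (+0.70711, +0.70711); max(|x|,|y|,|x±y|/√2) = 1.00000 ≤ 1.5 ⇒ ∈ W
candidate 4: n = (-1, -1, -1, 1) → π⊥ ≈ (+0.41421, +1.00000); max(|x|,|y|,|x±y|/√2) = 1.00000 ≤ 1.5 ⇒ ∈ W
candidate 5: n = (-1, -1, -1, -2) → π⊥ ≈ (-1.70711, -1.12132); max(|x|,|y|,|x±y|/√2) = 2.00000 > 1.5 ⇒ ∉ W
candidate 6: n = (0, -1, -1, 1) → π⊥ ≈ (+1.41421, +1.00000); max(|x|,|y|,|x±y|/√2) = 1.70711 > 1.5 ⇒ ∉ W
candidate 7: n = (0, 1, 1, 1) → π⊥ ≈ (+0.00000, +0.41421); max(|x|,|y|,|x±y|/√2) = 0.41421 ≤ 1.5 ⇒ ∈ W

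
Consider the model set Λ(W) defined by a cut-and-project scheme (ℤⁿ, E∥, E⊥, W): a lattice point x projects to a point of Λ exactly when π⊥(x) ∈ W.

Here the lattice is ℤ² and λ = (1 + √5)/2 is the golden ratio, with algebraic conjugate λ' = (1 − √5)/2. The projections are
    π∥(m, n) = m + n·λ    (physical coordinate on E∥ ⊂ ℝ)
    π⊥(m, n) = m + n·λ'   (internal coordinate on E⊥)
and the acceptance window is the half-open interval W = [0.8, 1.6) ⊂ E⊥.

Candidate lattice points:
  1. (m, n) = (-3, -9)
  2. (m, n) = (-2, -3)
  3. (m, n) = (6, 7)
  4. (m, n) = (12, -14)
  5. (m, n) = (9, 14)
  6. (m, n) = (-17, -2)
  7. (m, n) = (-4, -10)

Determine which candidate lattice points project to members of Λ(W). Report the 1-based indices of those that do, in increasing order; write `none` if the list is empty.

Numerically λ ≈ 1.61803 and λ' = −1/λ ≈ -0.61803.
[1] lift (-3,-9): star map gives 2.56231; window check 0.8 ≤ 2.56231 < 1.6 is false → out
[2] lift (-2,-3): star map gives -0.14590; window check 0.8 ≤ -0.14590 < 1.6 is false → out
[3] lift (6,7): star map gives 1.67376; window check 0.8 ≤ 1.67376 < 1.6 is false → out
[4] lift (12,-14): star map gives 20.65248; window check 0.8 ≤ 20.65248 < 1.6 is false → out
[5] lift (9,14): star map gives 0.34752; window check 0.8 ≤ 0.34752 < 1.6 is false → out
[6] lift (-17,-2): star map gives -15.76393; window check 0.8 ≤ -15.76393 < 1.6 is false → out
[7] lift (-4,-10): star map gives 2.18034; window check 0.8 ≤ 2.18034 < 1.6 is false → out

none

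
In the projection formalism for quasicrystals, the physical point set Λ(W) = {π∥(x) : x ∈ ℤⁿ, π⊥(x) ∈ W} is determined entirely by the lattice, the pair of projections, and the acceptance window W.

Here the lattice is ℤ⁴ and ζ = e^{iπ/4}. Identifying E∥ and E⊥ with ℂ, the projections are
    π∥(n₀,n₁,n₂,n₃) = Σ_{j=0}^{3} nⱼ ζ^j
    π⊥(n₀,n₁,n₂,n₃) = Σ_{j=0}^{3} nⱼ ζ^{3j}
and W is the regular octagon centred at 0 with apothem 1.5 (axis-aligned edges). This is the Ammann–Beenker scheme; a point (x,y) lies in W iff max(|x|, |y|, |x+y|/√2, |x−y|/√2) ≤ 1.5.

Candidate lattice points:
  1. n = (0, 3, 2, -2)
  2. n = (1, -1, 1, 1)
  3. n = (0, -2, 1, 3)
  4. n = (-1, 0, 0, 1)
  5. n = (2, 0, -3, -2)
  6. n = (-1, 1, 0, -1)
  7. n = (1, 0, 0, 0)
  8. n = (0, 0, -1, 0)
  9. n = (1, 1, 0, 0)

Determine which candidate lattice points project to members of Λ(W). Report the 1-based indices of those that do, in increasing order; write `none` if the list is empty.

4, 7, 8, 9

Internal map: ζ^{3j} for j=0..3 gives (1,0), (−√2/2,√2/2), (0,−1), (√2/2,√2/2).
candidate 1: n = (0, 3, 2, -2) → π⊥ ≈ (-3.5355, -1.2929); max(|x|,|y|,|x±y|/√2) = 3.5355 > 1.5 ⇒ ∉ W
candidate 2: n = (1, -1, 1, 1) → π⊥ ≈ (+2.4142, -1.0000); max(|x|,|y|,|x±y|/√2) = 2.4142 > 1.5 ⇒ ∉ W
candidate 3: n = (0, -2, 1, 3) → π⊥ ≈ (+3.5355, -0.2929); max(|x|,|y|,|x±y|/√2) = 3.5355 > 1.5 ⇒ ∉ W
candidate 4: n = (-1, 0, 0, 1) → π⊥ ≈ (-0.2929, +0.7071); max(|x|,|y|,|x±y|/√2) = 0.7071 ≤ 1.5 ⇒ ∈ W
candidate 5: n = (2, 0, -3, -2) → π⊥ ≈ (+0.5858, +1.5858); max(|x|,|y|,|x±y|/√2) = 1.5858 > 1.5 ⇒ ∉ W
candidate 6: n = (-1, 1, 0, -1) → π⊥ ≈ (-2.4142, +0.0000); max(|x|,|y|,|x±y|/√2) = 2.4142 > 1.5 ⇒ ∉ W
candidate 7: n = (1, 0, 0, 0) → π⊥ ≈ (+1.0000, +0.0000); max(|x|,|y|,|x±y|/√2) = 1.0000 ≤ 1.5 ⇒ ∈ W
candidate 8: n = (0, 0, -1, 0) → π⊥ ≈ (+0.0000, +1.0000); max(|x|,|y|,|x±y|/√2) = 1.0000 ≤ 1.5 ⇒ ∈ W
candidate 9: n = (1, 1, 0, 0) → π⊥ ≈ (+0.2929, +0.7071); max(|x|,|y|,|x±y|/√2) = 0.7071 ≤ 1.5 ⇒ ∈ W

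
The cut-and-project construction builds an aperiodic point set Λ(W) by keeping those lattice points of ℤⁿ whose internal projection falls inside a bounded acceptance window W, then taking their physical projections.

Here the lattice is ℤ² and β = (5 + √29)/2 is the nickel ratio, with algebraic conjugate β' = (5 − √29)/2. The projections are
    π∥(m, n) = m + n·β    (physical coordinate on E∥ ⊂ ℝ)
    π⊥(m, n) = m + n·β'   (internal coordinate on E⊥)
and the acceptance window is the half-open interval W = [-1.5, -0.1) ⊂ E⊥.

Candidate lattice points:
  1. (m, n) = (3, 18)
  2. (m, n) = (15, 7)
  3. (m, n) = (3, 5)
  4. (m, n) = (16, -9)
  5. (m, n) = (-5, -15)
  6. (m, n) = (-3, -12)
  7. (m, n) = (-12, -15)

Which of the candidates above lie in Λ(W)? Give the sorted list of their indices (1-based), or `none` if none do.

Numerically β ≈ 5.1926 and β' = −1/β ≈ -0.1926.
#1 (3,18): internal coord 3 + (18)·β' = -0.4665; -0.4665 ∈ [-1.5, -0.1) → IN Λ
#2 (15,7): internal coord 15 + (7)·β' = +13.6519; +13.6519 ∉ [-1.5, -0.1) → out
#3 (3,5): internal coord 3 + (5)·β' = +2.0371; +2.0371 ∉ [-1.5, -0.1) → out
#4 (16,-9): internal coord 16 + (-9)·β' = +17.7332; +17.7332 ∉ [-1.5, -0.1) → out
#5 (-5,-15): internal coord -5 + (-15)·β' = -2.1113; -2.1113 ∉ [-1.5, -0.1) → out
#6 (-3,-12): internal coord -3 + (-12)·β' = -0.6890; -0.6890 ∈ [-1.5, -0.1) → IN Λ
#7 (-12,-15): internal coord -12 + (-15)·β' = -9.1113; -9.1113 ∉ [-1.5, -0.1) → out

1, 6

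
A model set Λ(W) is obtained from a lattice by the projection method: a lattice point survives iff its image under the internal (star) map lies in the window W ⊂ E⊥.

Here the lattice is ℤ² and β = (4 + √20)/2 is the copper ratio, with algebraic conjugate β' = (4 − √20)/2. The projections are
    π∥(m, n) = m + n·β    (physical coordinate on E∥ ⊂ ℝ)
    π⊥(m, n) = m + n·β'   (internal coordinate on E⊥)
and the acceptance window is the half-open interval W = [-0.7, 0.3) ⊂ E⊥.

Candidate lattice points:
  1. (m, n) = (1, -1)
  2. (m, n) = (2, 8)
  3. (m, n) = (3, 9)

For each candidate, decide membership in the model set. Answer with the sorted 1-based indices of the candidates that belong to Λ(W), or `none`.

Numerically β ≈ 4.2361 and β' = −1/β ≈ -0.2361.
candidate 1: (m,n)=(1,-1) → π∥ = 1-1·β ≈ -3.2361, π⊥ = 1-1·β' ≈ 1.2361 ∉ [-0.7, 0.3) ⇒ out
candidate 2: (m,n)=(2,8) → π∥ = 2+8·β ≈ 35.8885, π⊥ = 2+8·β' ≈ 0.1115 ∈ [-0.7, 0.3) ⇒ IN Λ
candidate 3: (m,n)=(3,9) → π∥ = 3+9·β ≈ 41.1246, π⊥ = 3+9·β' ≈ 0.8754 ∉ [-0.7, 0.3) ⇒ out

2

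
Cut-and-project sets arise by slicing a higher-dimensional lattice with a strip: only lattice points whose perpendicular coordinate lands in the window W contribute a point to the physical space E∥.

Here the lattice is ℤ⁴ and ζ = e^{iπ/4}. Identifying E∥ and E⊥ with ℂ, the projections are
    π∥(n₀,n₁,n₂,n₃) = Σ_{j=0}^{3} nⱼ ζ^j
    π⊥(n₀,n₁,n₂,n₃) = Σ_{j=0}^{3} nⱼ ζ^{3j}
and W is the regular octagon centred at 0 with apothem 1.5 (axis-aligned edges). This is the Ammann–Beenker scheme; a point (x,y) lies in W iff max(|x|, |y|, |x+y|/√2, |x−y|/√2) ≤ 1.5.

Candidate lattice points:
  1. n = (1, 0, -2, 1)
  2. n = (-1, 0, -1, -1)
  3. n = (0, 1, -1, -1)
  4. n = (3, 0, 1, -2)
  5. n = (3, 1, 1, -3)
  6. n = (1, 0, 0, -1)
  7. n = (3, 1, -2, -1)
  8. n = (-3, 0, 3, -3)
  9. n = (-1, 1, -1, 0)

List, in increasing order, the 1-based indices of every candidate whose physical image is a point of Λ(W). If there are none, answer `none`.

6

Internal map: ζ^{3j} for j=0..3 gives (1,0), (−√2/2,√2/2), (0,−1), (√2/2,√2/2).
#1 (1, 0, -2, 1): internal (1.707107, 2.707107); octagon support 3.121320 vs apothem 1.5 → ∉ W
#2 (-1, 0, -1, -1): internal (-1.707107, 0.292893); octagon support 1.707107 vs apothem 1.5 → ∉ W
#3 (0, 1, -1, -1): internal (-1.414214, 1.000000); octagon support 1.707107 vs apothem 1.5 → ∉ W
#4 (3, 0, 1, -2): internal (1.585786, -2.414214); octagon support 2.828427 vs apothem 1.5 → ∉ W
#5 (3, 1, 1, -3): internal (0.171573, -2.414214); octagon support 2.414214 vs apothem 1.5 → ∉ W
#6 (1, 0, 0, -1): internal (0.292893, -0.707107); octagon support 0.707107 vs apothem 1.5 → ∈ W
#7 (3, 1, -2, -1): internal (1.585786, 2.000000); octagon support 2.535534 vs apothem 1.5 → ∉ W
#8 (-3, 0, 3, -3): internal (-5.121320, -5.121320); octagon support 7.242641 vs apothem 1.5 → ∉ W
#9 (-1, 1, -1, 0): internal (-1.707107, 1.707107); octagon support 2.414214 vs apothem 1.5 → ∉ W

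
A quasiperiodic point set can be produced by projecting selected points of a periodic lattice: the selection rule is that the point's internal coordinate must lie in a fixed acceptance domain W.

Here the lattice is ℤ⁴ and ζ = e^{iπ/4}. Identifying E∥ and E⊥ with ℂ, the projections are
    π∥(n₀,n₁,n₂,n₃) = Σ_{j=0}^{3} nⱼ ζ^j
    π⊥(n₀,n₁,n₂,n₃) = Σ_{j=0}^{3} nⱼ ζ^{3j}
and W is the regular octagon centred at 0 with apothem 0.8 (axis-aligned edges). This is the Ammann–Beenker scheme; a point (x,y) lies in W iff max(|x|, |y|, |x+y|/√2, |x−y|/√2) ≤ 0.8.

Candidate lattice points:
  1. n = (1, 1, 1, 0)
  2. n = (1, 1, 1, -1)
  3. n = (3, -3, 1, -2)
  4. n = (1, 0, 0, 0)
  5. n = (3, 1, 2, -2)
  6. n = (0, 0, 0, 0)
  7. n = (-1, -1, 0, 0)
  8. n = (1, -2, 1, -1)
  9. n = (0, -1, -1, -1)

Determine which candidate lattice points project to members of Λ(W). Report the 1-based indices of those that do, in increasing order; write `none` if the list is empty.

1, 6, 7, 9

Internal map: ζ^{3j} for j=0..3 gives (1,0), (−√2/2,√2/2), (0,−1), (√2/2,√2/2).
#1 (1, 1, 1, 0): internal (0.2929, -0.2929); octagon support 0.4142 vs apothem 0.8 → ∈ W
#2 (1, 1, 1, -1): internal (-0.4142, -1.0000); octagon support 1.0000 vs apothem 0.8 → ∉ W
#3 (3, -3, 1, -2): internal (3.7071, -4.5355); octagon support 5.8284 vs apothem 0.8 → ∉ W
#4 (1, 0, 0, 0): internal (1.0000, 0.0000); octagon support 1.0000 vs apothem 0.8 → ∉ W
#5 (3, 1, 2, -2): internal (0.8787, -2.7071); octagon support 2.7071 vs apothem 0.8 → ∉ W
#6 (0, 0, 0, 0): internal (0.0000, 0.0000); octagon support 0.0000 vs apothem 0.8 → ∈ W
#7 (-1, -1, 0, 0): internal (-0.2929, -0.7071); octagon support 0.7071 vs apothem 0.8 → ∈ W
#8 (1, -2, 1, -1): internal (1.7071, -3.1213); octagon support 3.4142 vs apothem 0.8 → ∉ W
#9 (0, -1, -1, -1): internal (0.0000, -0.4142); octagon support 0.4142 vs apothem 0.8 → ∈ W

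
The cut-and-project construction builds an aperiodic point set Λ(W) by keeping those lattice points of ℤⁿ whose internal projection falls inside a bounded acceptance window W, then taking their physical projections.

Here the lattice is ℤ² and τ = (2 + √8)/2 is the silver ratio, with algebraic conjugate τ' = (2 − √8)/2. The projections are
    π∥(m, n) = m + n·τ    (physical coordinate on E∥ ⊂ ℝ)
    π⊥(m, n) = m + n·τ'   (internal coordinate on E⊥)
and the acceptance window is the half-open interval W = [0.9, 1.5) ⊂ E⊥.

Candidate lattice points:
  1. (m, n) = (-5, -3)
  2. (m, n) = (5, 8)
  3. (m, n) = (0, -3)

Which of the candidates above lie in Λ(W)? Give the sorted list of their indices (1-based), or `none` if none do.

3

τ' = (2−√8)/2 ≈ -0.41421.
#1 (-5,-3): internal coord -5 + (-3)·τ' = -3.75736; -3.75736 ∉ [0.9, 1.5) → out
#2 (5,8): internal coord 5 + (8)·τ' = +1.68629; +1.68629 ∉ [0.9, 1.5) → out
#3 (0,-3): internal coord 0 + (-3)·τ' = +1.24264; +1.24264 ∈ [0.9, 1.5) → IN Λ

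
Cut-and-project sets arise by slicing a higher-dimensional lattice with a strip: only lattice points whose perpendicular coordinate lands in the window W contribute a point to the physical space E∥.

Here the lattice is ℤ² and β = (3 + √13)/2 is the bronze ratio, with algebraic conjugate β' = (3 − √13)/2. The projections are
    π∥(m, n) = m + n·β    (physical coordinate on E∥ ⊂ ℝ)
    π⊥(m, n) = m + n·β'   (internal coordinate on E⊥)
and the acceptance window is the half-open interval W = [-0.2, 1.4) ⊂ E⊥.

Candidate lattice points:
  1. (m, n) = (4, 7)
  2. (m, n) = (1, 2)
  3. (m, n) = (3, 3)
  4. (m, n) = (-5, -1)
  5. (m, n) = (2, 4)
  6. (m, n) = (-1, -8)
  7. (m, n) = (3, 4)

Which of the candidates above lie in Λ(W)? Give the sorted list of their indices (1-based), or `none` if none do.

2, 5

β' = (3−√13)/2 ≈ -0.3028.
[1] lift (4,7): star map gives 1.8806; window check -0.2 ≤ 1.8806 < 1.4 is false → out
[2] lift (1,2): star map gives 0.3944; window check -0.2 ≤ 0.3944 < 1.4 is true → IN Λ
[3] lift (3,3): star map gives 2.0917; window check -0.2 ≤ 2.0917 < 1.4 is false → out
[4] lift (-5,-1): star map gives -4.6972; window check -0.2 ≤ -4.6972 < 1.4 is false → out
[5] lift (2,4): star map gives 0.7889; window check -0.2 ≤ 0.7889 < 1.4 is true → IN Λ
[6] lift (-1,-8): star map gives 1.4222; window check -0.2 ≤ 1.4222 < 1.4 is false → out
[7] lift (3,4): star map gives 1.7889; window check -0.2 ≤ 1.7889 < 1.4 is false → out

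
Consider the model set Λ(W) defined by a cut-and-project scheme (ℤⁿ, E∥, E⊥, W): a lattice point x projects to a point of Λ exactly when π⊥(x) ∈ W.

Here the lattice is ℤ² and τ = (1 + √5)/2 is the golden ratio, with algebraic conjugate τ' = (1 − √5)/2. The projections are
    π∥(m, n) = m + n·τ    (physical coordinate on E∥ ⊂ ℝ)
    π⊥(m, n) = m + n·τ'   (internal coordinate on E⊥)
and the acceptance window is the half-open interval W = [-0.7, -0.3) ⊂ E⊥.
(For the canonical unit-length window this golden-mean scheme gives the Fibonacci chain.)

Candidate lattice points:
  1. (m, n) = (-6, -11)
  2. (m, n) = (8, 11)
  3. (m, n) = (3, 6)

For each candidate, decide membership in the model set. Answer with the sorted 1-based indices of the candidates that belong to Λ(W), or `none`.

none

Compute τ' = (1−√5)/2 = -0.61803, so π⊥(m,n) = m -0.61803·n.
[1] lift (-6,-11): star map gives 0.79837; window check -0.7 ≤ 0.79837 < -0.3 is false → out
[2] lift (8,11): star map gives 1.20163; window check -0.7 ≤ 1.20163 < -0.3 is false → out
[3] lift (3,6): star map gives -0.70820; window check -0.7 ≤ -0.70820 < -0.3 is false → out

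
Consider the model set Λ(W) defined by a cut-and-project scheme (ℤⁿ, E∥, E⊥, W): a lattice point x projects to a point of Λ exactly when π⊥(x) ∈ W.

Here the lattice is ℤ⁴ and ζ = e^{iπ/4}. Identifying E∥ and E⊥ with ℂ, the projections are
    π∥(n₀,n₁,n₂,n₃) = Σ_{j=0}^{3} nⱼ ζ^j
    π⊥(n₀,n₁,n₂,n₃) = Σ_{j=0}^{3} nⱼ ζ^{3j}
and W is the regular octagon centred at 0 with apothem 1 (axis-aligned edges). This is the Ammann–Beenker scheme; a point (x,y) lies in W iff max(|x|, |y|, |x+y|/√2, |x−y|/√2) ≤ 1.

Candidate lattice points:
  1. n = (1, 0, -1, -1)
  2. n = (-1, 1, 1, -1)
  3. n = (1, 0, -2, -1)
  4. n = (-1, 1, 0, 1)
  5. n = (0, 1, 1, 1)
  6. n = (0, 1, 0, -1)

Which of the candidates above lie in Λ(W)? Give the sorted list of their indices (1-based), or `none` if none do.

1, 5

π⊥(n) = n₀ + n₁ζ³ + n₂ζ⁶ + n₃ζ⁹ where ζ = e^{iπ/4}.
#1 (1, 0, -1, -1): internal (0.29289, 0.29289); octagon support 0.41421 vs apothem 1 → ∈ W
#2 (-1, 1, 1, -1): internal (-2.41421, -1.00000); octagon support 2.41421 vs apothem 1 → ∉ W
#3 (1, 0, -2, -1): internal (0.29289, 1.29289); octagon support 1.29289 vs apothem 1 → ∉ W
#4 (-1, 1, 0, 1): internal (-1.00000, 1.41421); octagon support 1.70711 vs apothem 1 → ∉ W
#5 (0, 1, 1, 1): internal (0.00000, 0.41421); octagon support 0.41421 vs apothem 1 → ∈ W
#6 (0, 1, 0, -1): internal (-1.41421, 0.00000); octagon support 1.41421 vs apothem 1 → ∉ W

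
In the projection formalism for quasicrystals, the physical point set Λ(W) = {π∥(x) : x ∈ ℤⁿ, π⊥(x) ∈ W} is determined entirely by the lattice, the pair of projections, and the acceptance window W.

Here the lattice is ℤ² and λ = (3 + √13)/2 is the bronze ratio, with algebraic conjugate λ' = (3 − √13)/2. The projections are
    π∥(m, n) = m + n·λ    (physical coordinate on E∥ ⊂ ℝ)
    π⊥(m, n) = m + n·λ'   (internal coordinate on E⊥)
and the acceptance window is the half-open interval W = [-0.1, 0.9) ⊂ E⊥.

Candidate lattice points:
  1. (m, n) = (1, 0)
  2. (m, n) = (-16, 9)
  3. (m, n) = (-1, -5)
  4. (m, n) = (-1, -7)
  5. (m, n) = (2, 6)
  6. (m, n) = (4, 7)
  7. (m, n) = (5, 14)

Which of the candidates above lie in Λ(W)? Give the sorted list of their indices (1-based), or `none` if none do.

3, 5, 7

λ' = (3−√13)/2 ≈ -0.3028.
#1 (1,0): internal coord 1 + (0)·λ' = +1.0000; +1.0000 ∉ [-0.1, 0.9) → out
#2 (-16,9): internal coord -16 + (9)·λ' = -18.7250; -18.7250 ∉ [-0.1, 0.9) → out
#3 (-1,-5): internal coord -1 + (-5)·λ' = +0.5139; +0.5139 ∈ [-0.1, 0.9) → IN Λ
#4 (-1,-7): internal coord -1 + (-7)·λ' = +1.1194; +1.1194 ∉ [-0.1, 0.9) → out
#5 (2,6): internal coord 2 + (6)·λ' = +0.1833; +0.1833 ∈ [-0.1, 0.9) → IN Λ
#6 (4,7): internal coord 4 + (7)·λ' = +1.8806; +1.8806 ∉ [-0.1, 0.9) → out
#7 (5,14): internal coord 5 + (14)·λ' = +0.7611; +0.7611 ∈ [-0.1, 0.9) → IN Λ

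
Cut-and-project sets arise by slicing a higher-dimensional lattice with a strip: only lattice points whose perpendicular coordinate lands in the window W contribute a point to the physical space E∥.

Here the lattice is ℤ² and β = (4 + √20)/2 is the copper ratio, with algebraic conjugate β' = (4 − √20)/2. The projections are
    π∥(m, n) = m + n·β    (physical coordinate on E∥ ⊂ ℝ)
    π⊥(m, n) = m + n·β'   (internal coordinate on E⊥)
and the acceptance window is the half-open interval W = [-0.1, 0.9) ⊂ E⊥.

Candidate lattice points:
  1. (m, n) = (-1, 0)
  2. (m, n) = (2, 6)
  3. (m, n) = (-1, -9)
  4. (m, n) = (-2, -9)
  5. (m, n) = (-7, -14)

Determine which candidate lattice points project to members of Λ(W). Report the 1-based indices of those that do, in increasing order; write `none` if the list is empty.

2, 4

β' = (4−√20)/2 ≈ -0.236068.
[1] lift (-1,0): star map gives -1.000000; window check -0.1 ≤ -1.000000 < 0.9 is false → out
[2] lift (2,6): star map gives 0.583592; window check -0.1 ≤ 0.583592 < 0.9 is true → IN Λ
[3] lift (-1,-9): star map gives 1.124612; window check -0.1 ≤ 1.124612 < 0.9 is false → out
[4] lift (-2,-9): star map gives 0.124612; window check -0.1 ≤ 0.124612 < 0.9 is true → IN Λ
[5] lift (-7,-14): star map gives -3.695048; window check -0.1 ≤ -3.695048 < 0.9 is false → out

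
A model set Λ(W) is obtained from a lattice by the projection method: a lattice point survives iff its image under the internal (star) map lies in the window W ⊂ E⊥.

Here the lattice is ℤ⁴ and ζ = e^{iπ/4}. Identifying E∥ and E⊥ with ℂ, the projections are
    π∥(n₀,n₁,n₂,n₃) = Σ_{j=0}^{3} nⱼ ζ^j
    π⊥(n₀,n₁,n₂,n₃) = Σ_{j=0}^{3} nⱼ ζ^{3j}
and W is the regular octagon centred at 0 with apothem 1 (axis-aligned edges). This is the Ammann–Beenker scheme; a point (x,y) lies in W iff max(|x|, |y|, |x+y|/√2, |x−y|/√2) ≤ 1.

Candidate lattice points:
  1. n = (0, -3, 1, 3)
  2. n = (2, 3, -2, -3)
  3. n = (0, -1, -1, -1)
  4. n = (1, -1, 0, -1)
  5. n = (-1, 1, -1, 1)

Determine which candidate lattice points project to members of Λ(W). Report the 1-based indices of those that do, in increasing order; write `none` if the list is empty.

3

With ζ = e^{iπ/4} the internal vectors are ζ^0,ζ^3,ζ^6,ζ^9.
candidate 1: n = (0, -3, 1, 3) → π⊥ ≈ (+4.24264, -1.00000); max(|x|,|y|,|x±y|/√2) = 4.24264 > 1 ⇒ ∉ W
candidate 2: n = (2, 3, -2, -3) → π⊥ ≈ (-2.24264, +2.00000); max(|x|,|y|,|x±y|/√2) = 3.00000 > 1 ⇒ ∉ W
candidate 3: n = (0, -1, -1, -1) → π⊥ ≈ (+0.00000, -0.41421); max(|x|,|y|,|x±y|/√2) = 0.41421 ≤ 1 ⇒ ∈ W
candidate 4: n = (1, -1, 0, -1) → π⊥ ≈ (+1.00000, -1.41421); max(|x|,|y|,|x±y|/√2) = 1.70711 > 1 ⇒ ∉ W
candidate 5: n = (-1, 1, -1, 1) → π⊥ ≈ (-1.00000, +2.41421); max(|x|,|y|,|x±y|/√2) = 2.41421 > 1 ⇒ ∉ W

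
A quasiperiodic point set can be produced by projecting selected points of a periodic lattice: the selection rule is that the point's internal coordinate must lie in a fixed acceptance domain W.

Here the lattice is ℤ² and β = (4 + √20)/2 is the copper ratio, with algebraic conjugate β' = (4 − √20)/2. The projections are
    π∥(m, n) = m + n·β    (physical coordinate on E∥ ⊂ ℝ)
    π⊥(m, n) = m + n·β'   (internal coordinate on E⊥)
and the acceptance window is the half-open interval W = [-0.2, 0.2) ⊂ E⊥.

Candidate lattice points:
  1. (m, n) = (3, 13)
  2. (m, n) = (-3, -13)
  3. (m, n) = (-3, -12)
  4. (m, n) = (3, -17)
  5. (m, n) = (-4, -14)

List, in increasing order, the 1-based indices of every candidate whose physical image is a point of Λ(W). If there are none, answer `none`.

β' = (4−√20)/2 ≈ -0.23607.
[1] lift (3,13): star map gives -0.06888; window check -0.2 ≤ -0.06888 < 0.2 is true → IN Λ
[2] lift (-3,-13): star map gives 0.06888; window check -0.2 ≤ 0.06888 < 0.2 is true → IN Λ
[3] lift (-3,-12): star map gives -0.16718; window check -0.2 ≤ -0.16718 < 0.2 is true → IN Λ
[4] lift (3,-17): star map gives 7.01316; window check -0.2 ≤ 7.01316 < 0.2 is false → out
[5] lift (-4,-14): star map gives -0.69505; window check -0.2 ≤ -0.69505 < 0.2 is false → out

1, 2, 3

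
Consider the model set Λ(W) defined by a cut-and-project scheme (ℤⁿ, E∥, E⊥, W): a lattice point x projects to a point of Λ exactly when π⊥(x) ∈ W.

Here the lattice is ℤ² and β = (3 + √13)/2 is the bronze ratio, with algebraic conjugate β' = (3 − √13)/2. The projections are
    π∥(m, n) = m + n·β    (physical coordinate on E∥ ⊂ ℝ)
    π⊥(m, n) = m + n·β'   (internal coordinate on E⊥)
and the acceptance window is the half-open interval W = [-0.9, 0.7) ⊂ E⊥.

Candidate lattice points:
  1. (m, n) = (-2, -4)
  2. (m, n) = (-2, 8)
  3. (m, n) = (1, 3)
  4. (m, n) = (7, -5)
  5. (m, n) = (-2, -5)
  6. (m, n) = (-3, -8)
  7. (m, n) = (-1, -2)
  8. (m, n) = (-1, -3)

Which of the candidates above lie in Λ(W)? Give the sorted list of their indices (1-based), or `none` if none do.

β' = (3−√13)/2 ≈ -0.30278.
#1 (-2,-4): internal coord -2 + (-4)·β' = -0.78890; -0.78890 ∈ [-0.9, 0.7) → IN Λ
#2 (-2,8): internal coord -2 + (8)·β' = -4.42221; -4.42221 ∉ [-0.9, 0.7) → out
#3 (1,3): internal coord 1 + (3)·β' = +0.09167; +0.09167 ∈ [-0.9, 0.7) → IN Λ
#4 (7,-5): internal coord 7 + (-5)·β' = +8.51388; +8.51388 ∉ [-0.9, 0.7) → out
#5 (-2,-5): internal coord -2 + (-5)·β' = -0.48612; -0.48612 ∈ [-0.9, 0.7) → IN Λ
#6 (-3,-8): internal coord -3 + (-8)·β' = -0.57779; -0.57779 ∈ [-0.9, 0.7) → IN Λ
#7 (-1,-2): internal coord -1 + (-2)·β' = -0.39445; -0.39445 ∈ [-0.9, 0.7) → IN Λ
#8 (-1,-3): internal coord -1 + (-3)·β' = -0.09167; -0.09167 ∈ [-0.9, 0.7) → IN Λ

1, 3, 5, 6, 7, 8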